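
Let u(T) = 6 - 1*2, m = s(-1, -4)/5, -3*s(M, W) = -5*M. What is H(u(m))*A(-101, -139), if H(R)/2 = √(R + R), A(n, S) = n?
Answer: -404*√2 ≈ -571.34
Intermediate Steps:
s(M, W) = 5*M/3 (s(M, W) = -(-5)*M/3 = 5*M/3)
m = -⅓ (m = ((5/3)*(-1))/5 = -5/3*⅕ = -⅓ ≈ -0.33333)
u(T) = 4 (u(T) = 6 - 2 = 4)
H(R) = 2*√2*√R (H(R) = 2*√(R + R) = 2*√(2*R) = 2*(√2*√R) = 2*√2*√R)
H(u(m))*A(-101, -139) = (2*√2*√4)*(-101) = (2*√2*2)*(-101) = (4*√2)*(-101) = -404*√2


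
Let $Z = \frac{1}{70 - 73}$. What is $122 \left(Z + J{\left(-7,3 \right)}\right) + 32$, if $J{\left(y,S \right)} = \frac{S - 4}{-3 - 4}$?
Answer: $\frac{184}{21} \approx 8.7619$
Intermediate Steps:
$J{\left(y,S \right)} = \frac{4}{7} - \frac{S}{7}$ ($J{\left(y,S \right)} = \frac{-4 + S}{-7} = \left(-4 + S\right) \left(- \frac{1}{7}\right) = \frac{4}{7} - \frac{S}{7}$)
$Z = - \frac{1}{3}$ ($Z = \frac{1}{-3} = - \frac{1}{3} \approx -0.33333$)
$122 \left(Z + J{\left(-7,3 \right)}\right) + 32 = 122 \left(- \frac{1}{3} + \left(\frac{4}{7} - \frac{3}{7}\right)\right) + 32 = 122 \left(- \frac{1}{3} + \frac{1}{7}\right) + 32 = 122 \left(- \frac{4}{21}\right) + 32 = - \frac{488}{21} + 32 = \frac{184}{21}$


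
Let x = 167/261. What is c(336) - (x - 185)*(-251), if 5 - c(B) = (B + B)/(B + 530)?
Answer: -5229131225/113013 ≈ -46270.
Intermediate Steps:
x = 167/261 (x = 167*(1/261) = 167/261 ≈ 0.63985)
c(B) = 5 - 2*B/(530 + B) (c(B) = 5 - (B + B)/(B + 530) = 5 - 2*B/(530 + B))
c(336) - (x - 185)*(-251) = (2650 + 3*336)/(530 + 336) - (167/261 - 185)*(-251) = (2650 + 1008)/866 - (-48118)*(-251)/261 = (1/866)*3658 - 1*12077618/261 = 1829/433 - 12077618/261 = -5229131225/113013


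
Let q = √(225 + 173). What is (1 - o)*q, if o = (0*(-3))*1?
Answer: √398 ≈ 19.950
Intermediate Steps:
o = 0 (o = 0*1 = 0)
q = √398 ≈ 19.950
(1 - o)*q = (1 - 1*0)*√398 = (1 + 0)*√398 = 1*√398 = √398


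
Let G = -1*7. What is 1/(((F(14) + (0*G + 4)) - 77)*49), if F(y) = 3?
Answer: -1/3430 ≈ -0.00029154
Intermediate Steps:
G = -7
1/(((F(14) + (0*G + 4)) - 77)*49) = 1/(((3 + (0*(-7) + 4)) - 77)*49) = 1/(((3 + (0 + 4)) - 77)*49) = 1/(((3 + 4) - 77)*49) = 1/((7 - 77)*49) = 1/(-70*49) = 1/(-3430) = -1/3430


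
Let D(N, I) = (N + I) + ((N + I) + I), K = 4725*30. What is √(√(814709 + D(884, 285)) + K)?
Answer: √(141750 + 2*√204333) ≈ 377.70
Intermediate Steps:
K = 141750
D(N, I) = 2*N + 3*I (D(N, I) = (I + N) + ((I + N) + I) = (I + N) + (N + 2*I) = 2*N + 3*I)
√(√(814709 + D(884, 285)) + K) = √(√(814709 + (2*884 + 3*285)) + 141750) = √(√(814709 + (1768 + 855)) + 141750) = √(√(814709 + 2623) + 141750) = √(√817332 + 141750) = √(2*√204333 + 141750) = √(141750 + 2*√204333)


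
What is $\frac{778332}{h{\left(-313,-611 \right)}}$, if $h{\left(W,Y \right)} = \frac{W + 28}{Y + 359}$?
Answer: $\frac{65379888}{95} \approx 6.8821 \cdot 10^{5}$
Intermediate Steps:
$h{\left(W,Y \right)} = \frac{28 + W}{359 + Y}$
$\frac{778332}{h{\left(-313,-611 \right)}} = \frac{778332}{\frac{1}{359 - 611} \left(28 - 313\right)} = \frac{778332}{\frac{1}{-252} \left(-285\right)} = \frac{778332}{\left(- \frac{1}{252}\right) \left(-285\right)} = \frac{778332}{\frac{95}{84}} = 778332 \cdot \frac{84}{95} = \frac{65379888}{95}$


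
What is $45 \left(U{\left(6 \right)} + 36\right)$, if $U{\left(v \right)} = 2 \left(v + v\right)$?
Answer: $2700$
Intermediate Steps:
$U{\left(v \right)} = 4 v$ ($U{\left(v \right)} = 2 \cdot 2 v = 4 v$)
$45 \left(U{\left(6 \right)} + 36\right) = 45 \left(4 \cdot 6 + 36\right) = 45 \left(24 + 36\right) = 45 \cdot 60 = 2700$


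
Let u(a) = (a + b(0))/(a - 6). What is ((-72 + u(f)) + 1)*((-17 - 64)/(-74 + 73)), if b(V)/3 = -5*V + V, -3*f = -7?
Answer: -63828/11 ≈ -5802.5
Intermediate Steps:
f = 7/3 (f = -⅓*(-7) = 7/3 ≈ 2.3333)
b(V) = -12*V (b(V) = 3*(-5*V + V) = 3*(-4*V) = -12*V)
u(a) = a/(-6 + a) (u(a) = (a - 12*0)/(a - 6) = (a + 0)/(-6 + a) = a/(-6 + a))
((-72 + u(f)) + 1)*((-17 - 64)/(-74 + 73)) = ((-72 + 7/(3*(-6 + 7/3))) + 1)*((-17 - 64)/(-74 + 73)) = ((-72 + 7/(3*(-11/3))) + 1)*(-81/(-1)) = ((-72 + (7/3)*(-3/11)) + 1)*(-81*(-1)) = ((-72 - 7/11) + 1)*81 = (-799/11 + 1)*81 = -788/11*81 = -63828/11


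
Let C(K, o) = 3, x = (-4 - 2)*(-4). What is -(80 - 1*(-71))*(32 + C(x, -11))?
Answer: -5285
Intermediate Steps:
x = 24 (x = -6*(-4) = 24)
-(80 - 1*(-71))*(32 + C(x, -11)) = -(80 - 1*(-71))*(32 + 3) = -(80 + 71)*35 = -151*35 = -1*5285 = -5285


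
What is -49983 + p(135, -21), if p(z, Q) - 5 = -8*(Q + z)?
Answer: -50890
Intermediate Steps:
p(z, Q) = 5 - 8*Q - 8*z (p(z, Q) = 5 - 8*(Q + z) = 5 + (-8*Q - 8*z) = 5 - 8*Q - 8*z)
-49983 + p(135, -21) = -49983 + (5 - 8*(-21) - 8*135) = -49983 + (5 + 168 - 1080) = -49983 - 907 = -50890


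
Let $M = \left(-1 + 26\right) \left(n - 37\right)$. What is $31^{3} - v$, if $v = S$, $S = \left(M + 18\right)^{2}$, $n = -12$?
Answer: $-1427058$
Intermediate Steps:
$M = -1225$ ($M = \left(-1 + 26\right) \left(-12 - 37\right) = 25 \left(-49\right) = -1225$)
$S = 1456849$ ($S = \left(-1225 + 18\right)^{2} = \left(-1207\right)^{2} = 1456849$)
$v = 1456849$
$31^{3} - v = 31^{3} - 1456849 = 29791 - 1456849 = -1427058$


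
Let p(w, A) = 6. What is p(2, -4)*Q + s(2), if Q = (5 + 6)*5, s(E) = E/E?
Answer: 331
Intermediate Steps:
s(E) = 1
Q = 55 (Q = 11*5 = 55)
p(2, -4)*Q + s(2) = 6*55 + 1 = 330 + 1 = 331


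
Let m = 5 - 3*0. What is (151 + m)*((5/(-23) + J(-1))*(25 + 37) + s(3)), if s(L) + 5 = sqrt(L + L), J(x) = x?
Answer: -288756/23 + 156*sqrt(6) ≈ -12172.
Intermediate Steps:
s(L) = -5 + sqrt(2)*sqrt(L) (s(L) = -5 + sqrt(L + L) = -5 + sqrt(2*L) = -5 + sqrt(2)*sqrt(L))
m = 5 (m = 5 + 0 = 5)
(151 + m)*((5/(-23) + J(-1))*(25 + 37) + s(3)) = (151 + 5)*((5/(-23) - 1)*(25 + 37) + (-5 + sqrt(2)*sqrt(3))) = 156*((5*(-1/23) - 1)*62 + (-5 + sqrt(6))) = 156*((-5/23 - 1)*62 + (-5 + sqrt(6))) = 156*(-28/23*62 + (-5 + sqrt(6))) = 156*(-1736/23 + (-5 + sqrt(6))) = 156*(-1851/23 + sqrt(6)) = -288756/23 + 156*sqrt(6)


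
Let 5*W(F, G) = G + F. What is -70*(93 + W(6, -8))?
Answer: -6482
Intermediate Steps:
W(F, G) = F/5 + G/5 (W(F, G) = (G + F)/5 = (F + G)/5 = F/5 + G/5)
-70*(93 + W(6, -8)) = -70*(93 + ((1/5)*6 + (1/5)*(-8))) = -70*(93 + (6/5 - 8/5)) = -70*(93 - 2/5) = -70*463/5 = -6482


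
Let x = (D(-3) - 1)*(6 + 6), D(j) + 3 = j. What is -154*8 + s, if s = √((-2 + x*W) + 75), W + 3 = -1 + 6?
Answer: -1232 + I*√95 ≈ -1232.0 + 9.7468*I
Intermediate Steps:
W = 2 (W = -3 + (-1 + 6) = -3 + 5 = 2)
D(j) = -3 + j
x = -84 (x = ((-3 - 3) - 1)*(6 + 6) = (-6 - 1)*12 = -7*12 = -84)
s = I*√95 (s = √((-2 - 84*2) + 75) = √((-2 - 168) + 75) = √(-170 + 75) = √(-95) = I*√95 ≈ 9.7468*I)
-154*8 + s = -154*8 + I*√95 = -1232 + I*√95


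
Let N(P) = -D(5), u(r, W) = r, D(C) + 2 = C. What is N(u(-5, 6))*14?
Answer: -42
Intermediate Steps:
D(C) = -2 + C
N(P) = -3 (N(P) = -(-2 + 5) = -1*3 = -3)
N(u(-5, 6))*14 = -3*14 = -42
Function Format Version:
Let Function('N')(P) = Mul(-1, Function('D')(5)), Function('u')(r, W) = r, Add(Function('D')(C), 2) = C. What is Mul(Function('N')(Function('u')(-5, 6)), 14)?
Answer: -42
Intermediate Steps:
Function('D')(C) = Add(-2, C)
Function('N')(P) = -3 (Function('N')(P) = Mul(-1, Add(-2, 5)) = Mul(-1, 3) = -3)
Mul(Function('N')(Function('u')(-5, 6)), 14) = Mul(-3, 14) = -42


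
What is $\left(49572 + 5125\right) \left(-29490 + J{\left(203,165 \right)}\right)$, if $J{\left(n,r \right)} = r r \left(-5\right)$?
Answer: $-9058643655$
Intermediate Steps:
$J{\left(n,r \right)} = - 5 r^{2}$ ($J{\left(n,r \right)} = r^{2} \left(-5\right) = - 5 r^{2}$)
$\left(49572 + 5125\right) \left(-29490 + J{\left(203,165 \right)}\right) = \left(49572 + 5125\right) \left(-29490 - 5 \cdot 165^{2}\right) = 54697 \left(-29490 - 136125\right) = 54697 \left(-165615\right) = -9058643655$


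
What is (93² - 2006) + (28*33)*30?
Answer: 34363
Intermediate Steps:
(93² - 2006) + (28*33)*30 = (8649 - 2006) + 924*30 = 6643 + 27720 = 34363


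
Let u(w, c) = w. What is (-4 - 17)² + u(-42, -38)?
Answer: 399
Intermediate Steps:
(-4 - 17)² + u(-42, -38) = (-4 - 17)² - 42 = (-21)² - 42 = 441 - 42 = 399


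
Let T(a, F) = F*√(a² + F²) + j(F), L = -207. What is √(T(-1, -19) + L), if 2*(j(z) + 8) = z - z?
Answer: √(-215 - 19*√362) ≈ 24.01*I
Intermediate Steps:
j(z) = -8 (j(z) = -8 + (z - z)/2 = -8 + (½)*0 = -8 + 0 = -8)
T(a, F) = -8 + F*√(F² + a²) (T(a, F) = F*√(a² + F²) - 8 = F*√(F² + a²) - 8 = -8 + F*√(F² + a²))
√(T(-1, -19) + L) = √((-8 - 19*√((-19)² + (-1)²)) - 207) = √((-8 - 19*√(361 + 1)) - 207) = √((-8 - 19*√362) - 207) = √(-215 - 19*√362)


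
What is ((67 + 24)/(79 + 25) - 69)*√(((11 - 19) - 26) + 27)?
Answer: -545*I*√7/8 ≈ -180.24*I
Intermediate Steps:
((67 + 24)/(79 + 25) - 69)*√(((11 - 19) - 26) + 27) = (91/104 - 69)*√((-8 - 26) + 27) = (91*(1/104) - 69)*√(-34 + 27) = (7/8 - 69)*√(-7) = -545*I*√7/8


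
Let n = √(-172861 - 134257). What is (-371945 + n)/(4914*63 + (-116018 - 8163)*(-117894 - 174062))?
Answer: -53135/5179385374 + I*√307118/36255697618 ≈ -1.0259e-5 + 1.5285e-8*I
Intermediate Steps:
n = I*√307118 (n = √(-307118) = I*√307118 ≈ 554.18*I)
(-371945 + n)/(4914*63 + (-116018 - 8163)*(-117894 - 174062)) = (-371945 + I*√307118)/(4914*63 + (-116018 - 8163)*(-117894 - 174062)) = (-371945 + I*√307118)/(309582 - 124181*(-291956)) = (-371945 + I*√307118)/(309582 + 36255388036) = (-371945 + I*√307118)/36255697618 = (-371945 + I*√307118)*(1/36255697618) = -53135/5179385374 + I*√307118/36255697618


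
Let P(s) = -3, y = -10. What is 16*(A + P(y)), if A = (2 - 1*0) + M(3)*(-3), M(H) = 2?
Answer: -112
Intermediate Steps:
A = -4 (A = (2 - 1*0) + 2*(-3) = (2 + 0) - 6 = 2 - 6 = -4)
16*(A + P(y)) = 16*(-4 - 3) = 16*(-7) = -112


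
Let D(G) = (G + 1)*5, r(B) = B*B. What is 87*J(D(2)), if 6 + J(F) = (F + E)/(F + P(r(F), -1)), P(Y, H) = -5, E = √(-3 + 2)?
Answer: -783/2 + 87*I/10 ≈ -391.5 + 8.7*I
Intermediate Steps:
E = I (E = √(-1) = I ≈ 1.0*I)
r(B) = B²
D(G) = 5 + 5*G (D(G) = (1 + G)*5 = 5 + 5*G)
J(F) = -6 + (I + F)/(-5 + F) (J(F) = -6 + (F + I)/(F - 5) = -6 + (I + F)/(-5 + F))
87*J(D(2)) = 87*((30 + I - 5*(5 + 5*2))/(-5 + (5 + 5*2))) = 87*((30 + I - 5*(5 + 10))/(-5 + (5 + 10))) = 87*((30 + I - 5*15)/(-5 + 15)) = 87*((30 + I - 75)/10) = 87*((-45 + I)/10) = 87*(-9/2 + I/10) = -783/2 + 87*I/10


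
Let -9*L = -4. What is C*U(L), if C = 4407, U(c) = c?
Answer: 5876/3 ≈ 1958.7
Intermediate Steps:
L = 4/9 (L = -⅑*(-4) = 4/9 ≈ 0.44444)
C*U(L) = 4407*(4/9) = 5876/3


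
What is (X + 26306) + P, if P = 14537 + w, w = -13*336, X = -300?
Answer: 36175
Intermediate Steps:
w = -4368
P = 10169 (P = 14537 - 4368 = 10169)
(X + 26306) + P = (-300 + 26306) + 10169 = 26006 + 10169 = 36175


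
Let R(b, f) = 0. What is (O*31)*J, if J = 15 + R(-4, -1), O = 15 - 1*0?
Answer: 6975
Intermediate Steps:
O = 15 (O = 15 + 0 = 15)
J = 15 (J = 15 + 0 = 15)
(O*31)*J = (15*31)*15 = 465*15 = 6975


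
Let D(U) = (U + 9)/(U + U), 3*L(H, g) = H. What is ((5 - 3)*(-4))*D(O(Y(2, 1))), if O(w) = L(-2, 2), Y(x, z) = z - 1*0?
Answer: 50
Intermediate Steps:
L(H, g) = H/3
Y(x, z) = z (Y(x, z) = z + 0 = z)
O(w) = -⅔ (O(w) = (⅓)*(-2) = -⅔)
D(U) = (9 + U)/(2*U) (D(U) = (9 + U)/((2*U)) = (9 + U)*(1/(2*U)) = (9 + U)/(2*U))
((5 - 3)*(-4))*D(O(Y(2, 1))) = ((5 - 3)*(-4))*((9 - ⅔)/(2*(-⅔))) = (2*(-4))*((½)*(-3/2)*(25/3)) = -8*(-25/4) = 50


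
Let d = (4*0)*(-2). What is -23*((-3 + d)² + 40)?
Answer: -1127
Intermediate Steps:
d = 0 (d = 0*(-2) = 0)
-23*((-3 + d)² + 40) = -23*((-3 + 0)² + 40) = -23*((-3)² + 40) = -23*(9 + 40) = -23*49 = -1127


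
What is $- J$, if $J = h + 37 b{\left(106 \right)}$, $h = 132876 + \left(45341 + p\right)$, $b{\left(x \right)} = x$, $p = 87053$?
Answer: $-269192$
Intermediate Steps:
$h = 265270$ ($h = 132876 + \left(45341 + 87053\right) = 132876 + 132394 = 265270$)
$J = 269192$ ($J = 265270 + 37 \cdot 106 = 265270 + 3922 = 269192$)
$- J = \left(-1\right) 269192 = -269192$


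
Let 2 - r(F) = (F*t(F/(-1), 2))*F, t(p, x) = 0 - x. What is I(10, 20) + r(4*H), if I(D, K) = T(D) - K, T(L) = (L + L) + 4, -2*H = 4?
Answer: 134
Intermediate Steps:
H = -2 (H = -½*4 = -2)
t(p, x) = -x
r(F) = 2 + 2*F² (r(F) = 2 - F*(-1*2)*F = 2 - F*(-2)*F = 2 - (-2*F)*F = 2 - (-2)*F² = 2 + 2*F²)
T(L) = 4 + 2*L (T(L) = 2*L + 4 = 4 + 2*L)
I(D, K) = 4 - K + 2*D (I(D, K) = (4 + 2*D) - K = 4 - K + 2*D)
I(10, 20) + r(4*H) = (4 - 1*20 + 2*10) + (2 + 2*(4*(-2))²) = (4 - 20 + 20) + (2 + 2*(-8)²) = 4 + (2 + 2*64) = 4 + (2 + 128) = 4 + 130 = 134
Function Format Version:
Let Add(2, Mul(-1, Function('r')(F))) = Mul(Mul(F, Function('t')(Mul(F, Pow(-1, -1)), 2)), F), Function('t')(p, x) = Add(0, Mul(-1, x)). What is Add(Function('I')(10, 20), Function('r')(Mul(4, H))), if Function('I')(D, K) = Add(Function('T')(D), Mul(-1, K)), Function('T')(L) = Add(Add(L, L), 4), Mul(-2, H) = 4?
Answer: 134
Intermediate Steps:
H = -2 (H = Mul(Rational(-1, 2), 4) = -2)
Function('t')(p, x) = Mul(-1, x)
Function('r')(F) = Add(2, Mul(2, Pow(F, 2))) (Function('r')(F) = Add(2, Mul(-1, Mul(Mul(F, Mul(-1, 2)), F))) = Add(2, Mul(-1, Mul(Mul(F, -2), F))) = Add(2, Mul(-1, Mul(Mul(-2, F), F))) = Add(2, Mul(-1, Mul(-2, Pow(F, 2)))) = Add(2, Mul(2, Pow(F, 2))))
Function('T')(L) = Add(4, Mul(2, L)) (Function('T')(L) = Add(Mul(2, L), 4) = Add(4, Mul(2, L)))
Function('I')(D, K) = Add(4, Mul(-1, K), Mul(2, D)) (Function('I')(D, K) = Add(Add(4, Mul(2, D)), Mul(-1, K)) = Add(4, Mul(-1, K), Mul(2, D)))
Add(Function('I')(10, 20), Function('r')(Mul(4, H))) = Add(Add(4, Mul(-1, 20), Mul(2, 10)), Add(2, Mul(2, Pow(Mul(4, -2), 2)))) = Add(Add(4, -20, 20), Add(2, Mul(2, Pow(-8, 2)))) = Add(4, Add(2, Mul(2, 64))) = Add(4, Add(2, 128)) = Add(4, 130) = 134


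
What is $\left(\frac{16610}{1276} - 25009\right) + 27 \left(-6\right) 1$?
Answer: $- \frac{1459163}{58} \approx -25158.0$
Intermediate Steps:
$\left(\frac{16610}{1276} - 25009\right) + 27 \left(-6\right) 1 = \left(16610 \cdot \frac{1}{1276} - 25009\right) - 162 = \left(\frac{755}{58} - 25009\right) - 162 = - \frac{1449767}{58} - 162 = - \frac{1459163}{58}$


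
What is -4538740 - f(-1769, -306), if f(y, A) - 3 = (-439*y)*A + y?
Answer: 233099872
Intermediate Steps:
f(y, A) = 3 + y - 439*A*y (f(y, A) = 3 + ((-439*y)*A + y) = 3 + (-439*A*y + y) = 3 + (y - 439*A*y) = 3 + y - 439*A*y)
-4538740 - f(-1769, -306) = -4538740 - (3 - 1769 - 439*(-306)*(-1769)) = -4538740 - (3 - 1769 - 237636846) = -4538740 - 1*(-237638612) = -4538740 + 237638612 = 233099872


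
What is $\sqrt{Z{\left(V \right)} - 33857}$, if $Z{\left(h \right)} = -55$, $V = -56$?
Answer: $6 i \sqrt{942} \approx 184.15 i$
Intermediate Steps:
$\sqrt{Z{\left(V \right)} - 33857} = \sqrt{-55 - 33857} = \sqrt{-33912} = 6 i \sqrt{942}$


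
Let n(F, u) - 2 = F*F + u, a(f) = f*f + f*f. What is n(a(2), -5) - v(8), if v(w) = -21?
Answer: 82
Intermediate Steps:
a(f) = 2*f² (a(f) = f² + f² = 2*f²)
n(F, u) = 2 + u + F² (n(F, u) = 2 + (F*F + u) = 2 + (F² + u) = 2 + (u + F²) = 2 + u + F²)
n(a(2), -5) - v(8) = (2 - 5 + (2*2²)²) - 1*(-21) = (2 - 5 + (2*4)²) + 21 = (2 - 5 + 8²) + 21 = (2 - 5 + 64) + 21 = 61 + 21 = 82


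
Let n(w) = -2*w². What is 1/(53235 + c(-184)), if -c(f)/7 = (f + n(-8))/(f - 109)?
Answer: 293/15595671 ≈ 1.8787e-5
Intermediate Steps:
c(f) = -7*(-128 + f)/(-109 + f) (c(f) = -7*(f - 2*(-8)²)/(f - 109) = -7*(f - 2*64)/(-109 + f) = -7*(f - 128)/(-109 + f) = -7*(-128 + f)/(-109 + f))
1/(53235 + c(-184)) = 1/(53235 + 7*(128 - 1*(-184))/(-109 - 184)) = 1/(53235 + 7*(128 + 184)/(-293)) = 1/(53235 + 7*(-1/293)*312) = 1/(53235 - 2184/293) = 1/(15595671/293) = 293/15595671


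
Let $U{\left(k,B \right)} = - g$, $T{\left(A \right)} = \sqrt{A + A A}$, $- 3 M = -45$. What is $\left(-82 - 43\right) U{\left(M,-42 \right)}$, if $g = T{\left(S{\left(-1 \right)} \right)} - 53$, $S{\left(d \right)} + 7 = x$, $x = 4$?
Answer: $-6625 + 125 \sqrt{6} \approx -6318.8$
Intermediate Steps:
$M = 15$ ($M = \left(- \frac{1}{3}\right) \left(-45\right) = 15$)
$S{\left(d \right)} = -3$ ($S{\left(d \right)} = -7 + 4 = -3$)
$T{\left(A \right)} = \sqrt{A + A^{2}}$
$g = -53 + \sqrt{6}$ ($g = \sqrt{- 3 \left(1 - 3\right)} - 53 = \sqrt{\left(-3\right) \left(-2\right)} - 53 = \sqrt{6} - 53 = -53 + \sqrt{6} \approx -50.551$)
$U{\left(k,B \right)} = 53 - \sqrt{6}$ ($U{\left(k,B \right)} = - (-53 + \sqrt{6}) = 53 - \sqrt{6}$)
$\left(-82 - 43\right) U{\left(M,-42 \right)} = \left(-82 - 43\right) \left(53 - \sqrt{6}\right) = - 125 \left(53 - \sqrt{6}\right) = -6625 + 125 \sqrt{6}$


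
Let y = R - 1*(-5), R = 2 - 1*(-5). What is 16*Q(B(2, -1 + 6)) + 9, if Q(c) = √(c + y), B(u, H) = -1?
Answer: 9 + 16*√11 ≈ 62.066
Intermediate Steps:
R = 7 (R = 2 + 5 = 7)
y = 12 (y = 7 - 1*(-5) = 7 + 5 = 12)
Q(c) = √(12 + c) (Q(c) = √(c + 12) = √(12 + c))
16*Q(B(2, -1 + 6)) + 9 = 16*√(12 - 1) + 9 = 16*√11 + 9 = 9 + 16*√11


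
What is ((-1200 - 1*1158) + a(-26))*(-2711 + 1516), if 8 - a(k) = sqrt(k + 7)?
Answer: 2808250 + 1195*I*sqrt(19) ≈ 2.8082e+6 + 5208.9*I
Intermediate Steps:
a(k) = 8 - sqrt(7 + k) (a(k) = 8 - sqrt(k + 7) = 8 - sqrt(7 + k))
((-1200 - 1*1158) + a(-26))*(-2711 + 1516) = ((-1200 - 1*1158) + (8 - sqrt(7 - 26)))*(-2711 + 1516) = ((-1200 - 1158) + (8 - sqrt(-19)))*(-1195) = (-2358 + (8 - I*sqrt(19)))*(-1195) = (-2350 - I*sqrt(19))*(-1195) = 2808250 + 1195*I*sqrt(19)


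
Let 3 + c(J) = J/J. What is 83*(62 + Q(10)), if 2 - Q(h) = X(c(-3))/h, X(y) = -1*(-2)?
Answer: 26477/5 ≈ 5295.4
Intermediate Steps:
c(J) = -2 (c(J) = -3 + J/J = -3 + 1 = -2)
X(y) = 2
Q(h) = 2 - 2/h
83*(62 + Q(10)) = 83*(62 + (2 - 2/10)) = 83*(62 + (2 - 2*1/10)) = 83*(62 + (2 - 1/5)) = 83*(62 + 9/5) = 83*(319/5) = 26477/5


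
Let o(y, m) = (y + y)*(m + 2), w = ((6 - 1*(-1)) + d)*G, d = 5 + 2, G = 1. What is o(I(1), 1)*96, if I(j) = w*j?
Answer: 8064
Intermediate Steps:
d = 7
w = 14 (w = ((6 - 1*(-1)) + 7)*1 = ((6 + 1) + 7)*1 = (7 + 7)*1 = 14*1 = 14)
I(j) = 14*j
o(y, m) = 2*y*(2 + m) (o(y, m) = (2*y)*(2 + m) = 2*y*(2 + m))
o(I(1), 1)*96 = (2*(14*1)*(2 + 1))*96 = (2*14*3)*96 = 84*96 = 8064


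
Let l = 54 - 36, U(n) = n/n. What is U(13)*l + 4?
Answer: 22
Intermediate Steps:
U(n) = 1
l = 18
U(13)*l + 4 = 1*18 + 4 = 18 + 4 = 22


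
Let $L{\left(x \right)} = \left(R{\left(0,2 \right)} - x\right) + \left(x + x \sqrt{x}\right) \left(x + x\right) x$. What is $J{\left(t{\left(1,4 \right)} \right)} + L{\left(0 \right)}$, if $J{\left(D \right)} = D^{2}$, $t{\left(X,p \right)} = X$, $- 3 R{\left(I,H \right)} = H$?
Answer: $\frac{1}{3} \approx 0.33333$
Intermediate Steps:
$R{\left(I,H \right)} = - \frac{H}{3}$
$L{\left(x \right)} = - \frac{2}{3} - x + 2 x^{2} \left(x + x^{\frac{3}{2}}\right)$ ($L{\left(x \right)} = \left(\left(- \frac{1}{3}\right) 2 - x\right) + \left(x + x \sqrt{x}\right) \left(x + x\right) x = \left(- \frac{2}{3} - x\right) + \left(x + x^{\frac{3}{2}}\right) 2 x x = \left(- \frac{2}{3} - x\right) + 2 x \left(x + x^{\frac{3}{2}}\right) x = \left(- \frac{2}{3} - x\right) + 2 x^{2} \left(x + x^{\frac{3}{2}}\right) = - \frac{2}{3} - x + 2 x^{2} \left(x + x^{\frac{3}{2}}\right)$)
$J{\left(t{\left(1,4 \right)} \right)} + L{\left(0 \right)} = 1^{2} + \left(- \frac{2}{3} - 0 + 2 \cdot 0^{3} + 2 \cdot 0^{\frac{7}{2}}\right) = 1 + \left(- \frac{2}{3} + 0 + 2 \cdot 0 + 2 \cdot 0\right) = 1 + \left(- \frac{2}{3} + 0 + 0 + 0\right) = 1 - \frac{2}{3} = \frac{1}{3}$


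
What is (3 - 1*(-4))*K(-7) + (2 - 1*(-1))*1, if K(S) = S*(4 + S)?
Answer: 150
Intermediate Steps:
(3 - 1*(-4))*K(-7) + (2 - 1*(-1))*1 = (3 - 1*(-4))*(-7*(4 - 7)) + (2 - 1*(-1))*1 = (3 + 4)*(-7*(-3)) + (2 + 1)*1 = 7*21 + 3*1 = 147 + 3 = 150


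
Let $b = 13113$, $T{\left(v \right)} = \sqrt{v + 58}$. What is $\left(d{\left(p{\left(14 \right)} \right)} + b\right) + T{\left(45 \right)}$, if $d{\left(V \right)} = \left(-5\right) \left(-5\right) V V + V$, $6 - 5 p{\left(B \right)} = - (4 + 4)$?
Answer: $\frac{66559}{5} + \sqrt{103} \approx 13322.0$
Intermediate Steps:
$p{\left(B \right)} = \frac{14}{5}$ ($p{\left(B \right)} = \frac{6}{5} - \frac{\left(-1\right) \left(4 + 4\right)}{5} = \frac{6}{5} - \frac{\left(-1\right) 8}{5} = \frac{6}{5} - - \frac{8}{5} = \frac{6}{5} + \frac{8}{5} = \frac{14}{5}$)
$T{\left(v \right)} = \sqrt{58 + v}$
$d{\left(V \right)} = V + 25 V^{2}$ ($d{\left(V \right)} = 25 V V + V = 25 V^{2} + V = V + 25 V^{2}$)
$\left(d{\left(p{\left(14 \right)} \right)} + b\right) + T{\left(45 \right)} = \left(\frac{14 \left(1 + 25 \cdot \frac{14}{5}\right)}{5} + 13113\right) + \sqrt{58 + 45} = \left(\frac{14 \left(1 + 70\right)}{5} + 13113\right) + \sqrt{103} = \left(\frac{14}{5} \cdot 71 + 13113\right) + \sqrt{103} = \left(\frac{994}{5} + 13113\right) + \sqrt{103} = \frac{66559}{5} + \sqrt{103}$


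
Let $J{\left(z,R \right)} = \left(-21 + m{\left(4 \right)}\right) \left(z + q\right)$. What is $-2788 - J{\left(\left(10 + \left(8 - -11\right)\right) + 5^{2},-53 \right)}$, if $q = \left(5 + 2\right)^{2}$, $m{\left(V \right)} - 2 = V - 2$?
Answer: $-1037$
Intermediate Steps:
$m{\left(V \right)} = V$ ($m{\left(V \right)} = 2 + \left(V - 2\right) = 2 + \left(-2 + V\right) = V$)
$q = 49$ ($q = 7^{2} = 49$)
$J{\left(z,R \right)} = -833 - 17 z$ ($J{\left(z,R \right)} = \left(-21 + 4\right) \left(z + 49\right) = - 17 \left(49 + z\right) = -833 - 17 z$)
$-2788 - J{\left(\left(10 + \left(8 - -11\right)\right) + 5^{2},-53 \right)} = -2788 - \left(-833 - 17 \left(\left(10 + \left(8 - -11\right)\right) + 5^{2}\right)\right) = -2788 - \left(-833 - 17 \left(\left(10 + \left(8 + 11\right)\right) + 25\right)\right) = -2788 - \left(-833 - 17 \left(\left(10 + 19\right) + 25\right)\right) = -2788 - \left(-833 - 17 \left(29 + 25\right)\right) = -2788 - \left(-833 - 918\right) = -2788 - -1751 = -2788 + 1751 = -1037$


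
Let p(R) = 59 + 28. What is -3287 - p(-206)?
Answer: -3374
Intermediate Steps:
p(R) = 87
-3287 - p(-206) = -3287 - 1*87 = -3287 - 87 = -3374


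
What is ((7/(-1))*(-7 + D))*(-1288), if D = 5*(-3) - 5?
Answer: -243432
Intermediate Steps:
D = -20 (D = -15 - 5 = -20)
((7/(-1))*(-7 + D))*(-1288) = ((7/(-1))*(-7 - 20))*(-1288) = ((7*(-1))*(-27))*(-1288) = -7*(-27)*(-1288) = 189*(-1288) = -243432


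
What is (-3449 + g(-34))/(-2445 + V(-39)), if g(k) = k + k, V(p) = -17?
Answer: 3517/2462 ≈ 1.4285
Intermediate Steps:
g(k) = 2*k
(-3449 + g(-34))/(-2445 + V(-39)) = (-3449 + 2*(-34))/(-2445 - 17) = (-3449 - 68)/(-2462) = -3517*(-1/2462) = 3517/2462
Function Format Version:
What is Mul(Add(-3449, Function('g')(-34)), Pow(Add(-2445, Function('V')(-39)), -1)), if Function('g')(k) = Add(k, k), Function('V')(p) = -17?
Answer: Rational(3517, 2462) ≈ 1.4285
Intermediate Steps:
Function('g')(k) = Mul(2, k)
Mul(Add(-3449, Function('g')(-34)), Pow(Add(-2445, Function('V')(-39)), -1)) = Mul(Add(-3449, Mul(2, -34)), Pow(Add(-2445, -17), -1)) = Mul(Add(-3449, -68), Pow(-2462, -1)) = Mul(-3517, Rational(-1, 2462)) = Rational(3517, 2462)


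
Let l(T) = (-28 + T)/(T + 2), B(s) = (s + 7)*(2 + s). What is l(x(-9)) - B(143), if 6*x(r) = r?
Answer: -21809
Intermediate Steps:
x(r) = r/6
B(s) = (2 + s)*(7 + s) (B(s) = (7 + s)*(2 + s) = (2 + s)*(7 + s))
l(T) = (-28 + T)/(2 + T)
l(x(-9)) - B(143) = (-28 + (⅙)*(-9))/(2 + (⅙)*(-9)) - (14 + 143² + 9*143) = (-28 - 3/2)/(2 - 3/2) - (14 + 20449 + 1287) = -59/2/(½) - 1*21750 = 2*(-59/2) - 21750 = -59 - 21750 = -21809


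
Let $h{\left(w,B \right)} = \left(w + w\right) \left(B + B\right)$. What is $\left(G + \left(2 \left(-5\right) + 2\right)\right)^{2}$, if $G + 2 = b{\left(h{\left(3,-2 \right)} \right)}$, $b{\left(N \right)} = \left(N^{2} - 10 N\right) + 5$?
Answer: $657721$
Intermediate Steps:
$h{\left(w,B \right)} = 4 B w$ ($h{\left(w,B \right)} = 2 w 2 B = 4 B w$)
$b{\left(N \right)} = 5 + N^{2} - 10 N$
$G = 819$ ($G = -2 + \left(5 + \left(4 \left(-2\right) 3\right)^{2} - 10 \cdot 4 \left(-2\right) 3\right) = -2 + \left(5 + \left(-24\right)^{2} - -240\right) = -2 + \left(5 + 576 + 240\right) = -2 + 821 = 819$)
$\left(G + \left(2 \left(-5\right) + 2\right)\right)^{2} = \left(819 + \left(2 \left(-5\right) + 2\right)\right)^{2} = \left(819 + \left(-10 + 2\right)\right)^{2} = \left(819 - 8\right)^{2} = 811^{2} = 657721$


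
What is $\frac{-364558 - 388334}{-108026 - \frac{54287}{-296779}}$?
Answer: $\frac{74480844956}{10686597989} \approx 6.9696$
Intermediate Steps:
$\frac{-364558 - 388334}{-108026 - \frac{54287}{-296779}} = - \frac{752892}{-108026 - - \frac{54287}{296779}} = - \frac{752892}{-108026 + \frac{54287}{296779}} = - \frac{752892}{- \frac{32059793967}{296779}} = \left(-752892\right) \left(- \frac{296779}{32059793967}\right) = \frac{74480844956}{10686597989}$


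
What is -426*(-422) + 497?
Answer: 180269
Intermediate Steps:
-426*(-422) + 497 = 179772 + 497 = 180269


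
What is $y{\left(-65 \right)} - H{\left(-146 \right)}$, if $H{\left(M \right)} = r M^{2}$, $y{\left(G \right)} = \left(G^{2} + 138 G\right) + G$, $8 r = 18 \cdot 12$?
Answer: $-580342$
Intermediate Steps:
$r = 27$ ($r = \frac{18 \cdot 12}{8} = \frac{1}{8} \cdot 216 = 27$)
$y{\left(G \right)} = G^{2} + 139 G$
$H{\left(M \right)} = 27 M^{2}$
$y{\left(-65 \right)} - H{\left(-146 \right)} = - 65 \left(139 - 65\right) - 27 \left(-146\right)^{2} = \left(-65\right) 74 - 27 \cdot 21316 = -4810 - 575532 = -580342$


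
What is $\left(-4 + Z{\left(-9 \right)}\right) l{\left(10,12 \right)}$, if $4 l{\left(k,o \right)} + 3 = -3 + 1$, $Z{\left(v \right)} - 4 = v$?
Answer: $\frac{45}{4} \approx 11.25$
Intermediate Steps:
$Z{\left(v \right)} = 4 + v$
$l{\left(k,o \right)} = - \frac{5}{4}$ ($l{\left(k,o \right)} = - \frac{3}{4} + \frac{-3 + 1}{4} = - \frac{3}{4} + \frac{1}{4} \left(-2\right) = - \frac{3}{4} - \frac{1}{2} = - \frac{5}{4}$)
$\left(-4 + Z{\left(-9 \right)}\right) l{\left(10,12 \right)} = \left(-4 + \left(4 - 9\right)\right) \left(- \frac{5}{4}\right) = \left(-4 - 5\right) \left(- \frac{5}{4}\right) = \left(-9\right) \left(- \frac{5}{4}\right) = \frac{45}{4}$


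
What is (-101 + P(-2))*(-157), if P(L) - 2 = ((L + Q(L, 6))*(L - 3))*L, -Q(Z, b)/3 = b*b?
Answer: 188243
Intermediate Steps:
Q(Z, b) = -3*b² (Q(Z, b) = -3*b*b = -3*b²)
P(L) = 2 + L*(-108 + L)*(-3 + L) (P(L) = 2 + ((L - 3*6²)*(L - 3))*L = 2 + ((L - 3*36)*(-3 + L))*L = 2 + ((L - 108)*(-3 + L))*L = 2 + ((-108 + L)*(-3 + L))*L = 2 + L*(-108 + L)*(-3 + L))
(-101 + P(-2))*(-157) = (-101 + (2 + (-2)³ - 111*(-2)² + 324*(-2)))*(-157) = (-101 + (2 - 8 - 111*4 - 648))*(-157) = (-101 + (2 - 8 - 444 - 648))*(-157) = (-101 - 1098)*(-157) = -1199*(-157) = 188243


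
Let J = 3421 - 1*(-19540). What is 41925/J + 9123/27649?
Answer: 1368657528/634848689 ≈ 2.1559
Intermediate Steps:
J = 22961 (J = 3421 + 19540 = 22961)
41925/J + 9123/27649 = 41925/22961 + 9123/27649 = 1368657528/634848689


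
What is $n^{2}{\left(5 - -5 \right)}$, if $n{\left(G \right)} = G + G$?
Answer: $400$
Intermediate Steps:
$n{\left(G \right)} = 2 G$
$n^{2}{\left(5 - -5 \right)} = \left(2 \left(5 - -5\right)\right)^{2} = \left(2 \left(5 + 5\right)\right)^{2} = \left(2 \cdot 10\right)^{2} = 20^{2} = 400$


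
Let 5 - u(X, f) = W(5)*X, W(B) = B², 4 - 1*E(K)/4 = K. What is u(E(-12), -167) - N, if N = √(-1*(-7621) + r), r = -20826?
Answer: -1595 - I*√13205 ≈ -1595.0 - 114.91*I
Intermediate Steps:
E(K) = 16 - 4*K
u(X, f) = 5 - 25*X (u(X, f) = 5 - 5²*X = 5 - 25*X)
N = I*√13205 (N = √(-1*(-7621) - 20826) = √(7621 - 20826) = √(-13205) = I*√13205 ≈ 114.91*I)
u(E(-12), -167) - N = (5 - 25*(16 - 4*(-12))) - I*√13205 = (5 - 25*(16 + 48)) - I*√13205 = (5 - 25*64) - I*√13205 = (5 - 1600) - I*√13205 = -1595 - I*√13205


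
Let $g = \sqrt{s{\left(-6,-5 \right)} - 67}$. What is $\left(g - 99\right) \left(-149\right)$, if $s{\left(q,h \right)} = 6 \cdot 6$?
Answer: $14751 - 149 i \sqrt{31} \approx 14751.0 - 829.6 i$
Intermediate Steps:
$s{\left(q,h \right)} = 36$
$g = i \sqrt{31}$ ($g = \sqrt{36 - 67} = \sqrt{-31} = i \sqrt{31} \approx 5.5678 i$)
$\left(g - 99\right) \left(-149\right) = \left(i \sqrt{31} - 99\right) \left(-149\right) = \left(-99 + i \sqrt{31}\right) \left(-149\right) = 14751 - 149 i \sqrt{31}$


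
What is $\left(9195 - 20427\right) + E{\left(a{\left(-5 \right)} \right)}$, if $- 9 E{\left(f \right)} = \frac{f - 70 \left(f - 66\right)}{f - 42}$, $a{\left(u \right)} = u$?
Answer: $- \frac{1582057}{141} \approx -11220.0$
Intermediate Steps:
$E{\left(f \right)} = - \frac{4620 - 69 f}{9 \left(-42 + f\right)}$ ($E{\left(f \right)} = - \frac{\left(f - 70 \left(f - 66\right)\right) \frac{1}{f - 42}}{9} = - \frac{\left(f - 70 \left(-66 + f\right)\right) \frac{1}{-42 + f}}{9} = - \frac{\left(f - \left(-4620 + 70 f\right)\right) \frac{1}{-42 + f}}{9} = - \frac{\left(4620 - 69 f\right) \frac{1}{-42 + f}}{9} = - \frac{\frac{1}{-42 + f} \left(4620 - 69 f\right)}{9} = - \frac{4620 - 69 f}{9 \left(-42 + f\right)}$)
$\left(9195 - 20427\right) + E{\left(a{\left(-5 \right)} \right)} = \left(9195 - 20427\right) + \frac{-1540 + 23 \left(-5\right)}{3 \left(-42 - 5\right)} = -11232 + \frac{-1540 - 115}{3 \left(-47\right)} = -11232 + \frac{1}{3} \left(- \frac{1}{47}\right) \left(-1655\right) = -11232 + \frac{1655}{141} = - \frac{1582057}{141}$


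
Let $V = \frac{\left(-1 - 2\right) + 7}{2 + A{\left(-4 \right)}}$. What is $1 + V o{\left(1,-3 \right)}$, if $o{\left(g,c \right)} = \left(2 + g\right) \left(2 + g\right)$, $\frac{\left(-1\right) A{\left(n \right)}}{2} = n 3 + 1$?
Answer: $\frac{5}{2} \approx 2.5$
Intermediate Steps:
$A{\left(n \right)} = -2 - 6 n$ ($A{\left(n \right)} = - 2 \left(n 3 + 1\right) = - 2 \left(3 n + 1\right) = - 2 \left(1 + 3 n\right) = -2 - 6 n$)
$o{\left(g,c \right)} = \left(2 + g\right)^{2}$
$V = \frac{1}{6}$ ($V = \frac{\left(-1 - 2\right) + 7}{2 - -22} = \frac{\left(-1 - 2\right) + 7}{2 + \left(-2 + 24\right)} = \frac{-3 + 7}{2 + 22} = \frac{4}{24} = 4 \cdot \frac{1}{24} = \frac{1}{6} \approx 0.16667$)
$1 + V o{\left(1,-3 \right)} = 1 + \frac{\left(2 + 1\right)^{2}}{6} = 1 + \frac{3^{2}}{6} = 1 + \frac{1}{6} \cdot 9 = 1 + \frac{3}{2} = \frac{5}{2}$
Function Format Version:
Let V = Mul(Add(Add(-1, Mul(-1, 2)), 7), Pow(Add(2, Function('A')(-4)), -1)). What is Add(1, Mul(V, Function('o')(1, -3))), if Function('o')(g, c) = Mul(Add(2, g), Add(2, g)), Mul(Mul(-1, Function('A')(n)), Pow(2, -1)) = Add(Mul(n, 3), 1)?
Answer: Rational(5, 2) ≈ 2.5000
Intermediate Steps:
Function('A')(n) = Add(-2, Mul(-6, n)) (Function('A')(n) = Mul(-2, Add(Mul(n, 3), 1)) = Mul(-2, Add(Mul(3, n), 1)) = Mul(-2, Add(1, Mul(3, n))) = Add(-2, Mul(-6, n)))
Function('o')(g, c) = Pow(Add(2, g), 2)
V = Rational(1, 6) (V = Mul(Add(Add(-1, Mul(-1, 2)), 7), Pow(Add(2, Add(-2, Mul(-6, -4))), -1)) = Mul(Add(Add(-1, -2), 7), Pow(Add(2, Add(-2, 24)), -1)) = Mul(Add(-3, 7), Pow(Add(2, 22), -1)) = Mul(4, Pow(24, -1)) = Mul(4, Rational(1, 24)) = Rational(1, 6) ≈ 0.16667)
Add(1, Mul(V, Function('o')(1, -3))) = Add(1, Mul(Rational(1, 6), Pow(Add(2, 1), 2))) = Add(1, Mul(Rational(1, 6), Pow(3, 2))) = Add(1, Mul(Rational(1, 6), 9)) = Add(1, Rational(3, 2)) = Rational(5, 2)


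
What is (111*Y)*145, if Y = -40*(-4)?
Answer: 2575200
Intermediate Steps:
Y = 160
(111*Y)*145 = (111*160)*145 = 17760*145 = 2575200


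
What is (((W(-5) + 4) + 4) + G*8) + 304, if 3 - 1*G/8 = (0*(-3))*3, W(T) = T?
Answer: 499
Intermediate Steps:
G = 24 (G = 24 - 8*0*(-3)*3 = 24 - 0*3 = 24 - 8*0 = 24 + 0 = 24)
(((W(-5) + 4) + 4) + G*8) + 304 = (((-5 + 4) + 4) + 24*8) + 304 = ((-1 + 4) + 192) + 304 = (3 + 192) + 304 = 195 + 304 = 499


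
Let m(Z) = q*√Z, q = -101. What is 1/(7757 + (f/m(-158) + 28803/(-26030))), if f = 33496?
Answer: 53607174714101210/415776347723554389249 - 14507933990800*I*√158/415776347723554389249 ≈ 0.00012893 - 4.3861e-7*I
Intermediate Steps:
m(Z) = -101*√Z
1/(7757 + (f/m(-158) + 28803/(-26030))) = 1/(7757 + (33496/((-101*I*√158)) + 28803/(-26030))) = 1/(7757 + (33496/((-101*I*√158)) + 28803*(-1/26030))) = 1/(7757 + (33496/((-101*I*√158)) - 28803/26030)) = 1/(7757 + (33496*(I*√158/15958) - 28803/26030)) = 1/(7757 + (212*I*√158/101 - 28803/26030)) = 1/(7757 + (-28803/26030 + 212*I*√158/101)) = 1/(201885907/26030 + 212*I*√158/101)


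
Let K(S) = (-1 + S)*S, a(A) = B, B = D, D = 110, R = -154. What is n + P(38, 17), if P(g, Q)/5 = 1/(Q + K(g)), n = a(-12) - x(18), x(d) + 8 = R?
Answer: 387061/1423 ≈ 272.00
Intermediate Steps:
B = 110
a(A) = 110
x(d) = -162 (x(d) = -8 - 154 = -162)
K(S) = S*(-1 + S)
n = 272 (n = 110 - 1*(-162) = 110 + 162 = 272)
P(g, Q) = 5/(Q + g*(-1 + g))
n + P(38, 17) = 272 + 5/(17 + 38*(-1 + 38)) = 272 + 5/(17 + 38*37) = 272 + 5/(17 + 1406) = 272 + 5/1423 = 387061/1423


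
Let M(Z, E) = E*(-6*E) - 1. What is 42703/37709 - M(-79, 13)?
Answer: 38317338/37709 ≈ 1016.1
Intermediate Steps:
M(Z, E) = -1 - 6*E**2 (M(Z, E) = -6*E**2 - 1 = -1 - 6*E**2)
42703/37709 - M(-79, 13) = 42703/37709 - (-1 - 6*13**2) = 42703*(1/37709) - (-1 - 6*169) = 42703/37709 - (-1 - 1014) = 42703/37709 - 1*(-1015) = 42703/37709 + 1015 = 38317338/37709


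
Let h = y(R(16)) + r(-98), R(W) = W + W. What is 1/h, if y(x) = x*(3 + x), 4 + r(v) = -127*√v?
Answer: 558/1413049 + 889*I*√2/2826098 ≈ 0.00039489 + 0.00044487*I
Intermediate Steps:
r(v) = -4 - 127*√v
R(W) = 2*W
h = 1116 - 889*I*√2 (h = (2*16)*(3 + 2*16) + (-4 - 889*I*√2) = 32*(3 + 32) + (-4 - 889*I*√2) = 32*35 + (-4 - 889*I*√2) = 1120 + (-4 - 889*I*√2) = 1116 - 889*I*√2 ≈ 1116.0 - 1257.2*I)
1/h = 1/(1116 - 889*I*√2)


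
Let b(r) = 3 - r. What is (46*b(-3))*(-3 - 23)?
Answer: -7176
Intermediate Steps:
(46*b(-3))*(-3 - 23) = (46*(3 - 1*(-3)))*(-3 - 23) = (46*(3 + 3))*(-26) = (46*6)*(-26) = 276*(-26) = -7176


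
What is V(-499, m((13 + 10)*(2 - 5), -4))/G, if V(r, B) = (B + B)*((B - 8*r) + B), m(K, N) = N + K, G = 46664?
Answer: -140379/11666 ≈ -12.033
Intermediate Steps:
m(K, N) = K + N
V(r, B) = 2*B*(-8*r + 2*B) (V(r, B) = (2*B)*(-8*r + 2*B) = 2*B*(-8*r + 2*B))
V(-499, m((13 + 10)*(2 - 5), -4))/G = (4*((13 + 10)*(2 - 5) - 4)*(((13 + 10)*(2 - 5) - 4) - 4*(-499)))/46664 = (4*(23*(-3) - 4)*((23*(-3) - 4) + 1996))*(1/46664) = (4*(-69 - 4)*((-69 - 4) + 1996))*(1/46664) = (4*(-73)*(-73 + 1996))*(1/46664) = (4*(-73)*1923)*(1/46664) = -561516*1/46664 = -140379/11666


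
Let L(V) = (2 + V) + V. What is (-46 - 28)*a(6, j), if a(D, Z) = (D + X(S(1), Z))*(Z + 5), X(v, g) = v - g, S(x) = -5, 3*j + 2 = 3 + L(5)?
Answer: 20720/9 ≈ 2302.2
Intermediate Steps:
L(V) = 2 + 2*V
j = 13/3 (j = -⅔ + (3 + (2 + 2*5))/3 = -⅔ + (3 + (2 + 10))/3 = -⅔ + (3 + 12)/3 = -⅔ + (⅓)*15 = -⅔ + 5 = 13/3 ≈ 4.3333)
a(D, Z) = (5 + Z)*(-5 + D - Z) (a(D, Z) = (D + (-5 - Z))*(Z + 5) = (-5 + D - Z)*(5 + Z) = (5 + Z)*(-5 + D - Z))
(-46 - 28)*a(6, j) = (-46 - 28)*(-25 - (13/3)² - 10*13/3 + 5*6 + 6*(13/3)) = -74*(-25 - 1*169/9 - 130/3 + 30 + 26) = -74*(-25 - 169/9 - 130/3 + 30 + 26) = -74*(-280/9) = 20720/9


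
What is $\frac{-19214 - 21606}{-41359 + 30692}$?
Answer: $\frac{40820}{10667} \approx 3.8268$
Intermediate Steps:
$\frac{-19214 - 21606}{-41359 + 30692} = - \frac{40820}{-10667} = \left(-40820\right) \left(- \frac{1}{10667}\right) = \frac{40820}{10667}$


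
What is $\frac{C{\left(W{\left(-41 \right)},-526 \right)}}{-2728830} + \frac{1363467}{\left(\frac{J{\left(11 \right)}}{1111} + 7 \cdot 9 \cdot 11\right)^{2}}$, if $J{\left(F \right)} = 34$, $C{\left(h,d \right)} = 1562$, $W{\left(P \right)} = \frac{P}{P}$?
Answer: $\frac{2295787340573150336}{808871304461503335} \approx 2.8383$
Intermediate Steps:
$W{\left(P \right)} = 1$
$\frac{C{\left(W{\left(-41 \right)},-526 \right)}}{-2728830} + \frac{1363467}{\left(\frac{J{\left(11 \right)}}{1111} + 7 \cdot 9 \cdot 11\right)^{2}} = \frac{1562}{-2728830} + \frac{1363467}{\left(\frac{34}{1111} + 7 \cdot 9 \cdot 11\right)^{2}} = 1562 \left(- \frac{1}{2728830}\right) + \frac{1363467}{\left(34 \cdot \frac{1}{1111} + 63 \cdot 11\right)^{2}} = - \frac{781}{1364415} + \frac{1363467}{\left(\frac{34}{1111} + 693\right)^{2}} = - \frac{781}{1364415} + \frac{1363467}{\left(\frac{769957}{1111}\right)^{2}} = - \frac{781}{1364415} + \frac{1363467}{\frac{592833781849}{1234321}} = - \frac{781}{1364415} + 1363467 \cdot \frac{1234321}{592833781849} = - \frac{781}{1364415} + \frac{1682955950907}{592833781849} = \frac{2295787340573150336}{808871304461503335}$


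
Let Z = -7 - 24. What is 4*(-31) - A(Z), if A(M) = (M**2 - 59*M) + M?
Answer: -2883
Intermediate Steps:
Z = -31
A(M) = M**2 - 58*M
4*(-31) - A(Z) = 4*(-31) - (-31)*(-58 - 31) = -124 - (-31)*(-89) = -124 - 1*2759 = -124 - 2759 = -2883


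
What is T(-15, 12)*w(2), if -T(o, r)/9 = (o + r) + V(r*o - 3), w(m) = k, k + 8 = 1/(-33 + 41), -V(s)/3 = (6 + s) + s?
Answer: 610659/8 ≈ 76332.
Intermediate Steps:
V(s) = -18 - 6*s (V(s) = -3*((6 + s) + s) = -3*(6 + 2*s) = -18 - 6*s)
k = -63/8 (k = -8 + 1/(-33 + 41) = -8 + 1/8 = -8 + ⅛ = -63/8 ≈ -7.8750)
w(m) = -63/8
T(o, r) = -9*o - 9*r + 54*o*r (T(o, r) = -9*((o + r) + (-18 - 6*(r*o - 3))) = -9*((o + r) + (-18 - 6*(o*r - 3))) = -9*((o + r) + (-18 - 6*(-3 + o*r))) = -9*((o + r) + (-18 + (18 - 6*o*r))) = -9*((o + r) - 6*o*r) = -9*(o + r - 6*o*r) = -9*o - 9*r + 54*o*r)
T(-15, 12)*w(2) = (-9*(-15) - 9*12 + 54*(-15)*12)*(-63/8) = (135 - 108 - 9720)*(-63/8) = -9693*(-63/8) = 610659/8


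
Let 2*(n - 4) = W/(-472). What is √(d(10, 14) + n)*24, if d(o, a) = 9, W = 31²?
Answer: 6*√667349/59 ≈ 83.076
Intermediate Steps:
W = 961
n = 2815/944 (n = 4 + (961/(-472))/2 = 4 + (961*(-1/472))/2 = 4 + (½)*(-961/472) = 4 - 961/944 = 2815/944 ≈ 2.9820)
√(d(10, 14) + n)*24 = √(9 + 2815/944)*24 = √(11311/944)*24 = (√667349/236)*24 = 6*√667349/59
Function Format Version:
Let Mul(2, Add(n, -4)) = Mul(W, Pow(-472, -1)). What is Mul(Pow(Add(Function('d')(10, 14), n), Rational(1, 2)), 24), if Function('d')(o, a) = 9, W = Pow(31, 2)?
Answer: Mul(Rational(6, 59), Pow(667349, Rational(1, 2))) ≈ 83.076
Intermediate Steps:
W = 961
n = Rational(2815, 944) (n = Add(4, Mul(Rational(1, 2), Mul(961, Pow(-472, -1)))) = Add(4, Mul(Rational(1, 2), Mul(961, Rational(-1, 472)))) = Add(4, Mul(Rational(1, 2), Rational(-961, 472))) = Add(4, Rational(-961, 944)) = Rational(2815, 944) ≈ 2.9820)
Mul(Pow(Add(Function('d')(10, 14), n), Rational(1, 2)), 24) = Mul(Pow(Add(9, Rational(2815, 944)), Rational(1, 2)), 24) = Mul(Pow(Rational(11311, 944), Rational(1, 2)), 24) = Mul(Mul(Rational(1, 236), Pow(667349, Rational(1, 2))), 24) = Mul(Rational(6, 59), Pow(667349, Rational(1, 2)))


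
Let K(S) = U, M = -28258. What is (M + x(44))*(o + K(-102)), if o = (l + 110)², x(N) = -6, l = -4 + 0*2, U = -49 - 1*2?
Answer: -316132840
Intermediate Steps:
U = -51 (U = -49 - 2 = -51)
l = -4 (l = -4 + 0 = -4)
K(S) = -51
o = 11236 (o = (-4 + 110)² = 106² = 11236)
(M + x(44))*(o + K(-102)) = (-28258 - 6)*(11236 - 51) = -28264*11185 = -316132840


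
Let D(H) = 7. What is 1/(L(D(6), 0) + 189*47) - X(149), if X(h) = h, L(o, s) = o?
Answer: -1324609/8890 ≈ -149.00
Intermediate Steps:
1/(L(D(6), 0) + 189*47) - X(149) = 1/(7 + 189*47) - 1*149 = 1/(7 + 8883) - 149 = 1/8890 - 149 = -1324609/8890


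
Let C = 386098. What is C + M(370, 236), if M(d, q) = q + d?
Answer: 386704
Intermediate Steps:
M(d, q) = d + q
C + M(370, 236) = 386098 + (370 + 236) = 386098 + 606 = 386704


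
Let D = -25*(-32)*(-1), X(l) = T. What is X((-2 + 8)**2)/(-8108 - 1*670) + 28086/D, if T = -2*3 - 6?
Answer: -20544109/585200 ≈ -35.106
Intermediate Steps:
T = -12 (T = -6 - 6 = -12)
X(l) = -12
D = -800 (D = 800*(-1) = -800)
X((-2 + 8)**2)/(-8108 - 1*670) + 28086/D = -12/(-8108 - 1*670) + 28086/(-800) = -12/(-8108 - 670) + 28086*(-1/800) = -12/(-8778) - 14043/400 = -12*(-1/8778) - 14043/400 = 2/1463 - 14043/400 = -20544109/585200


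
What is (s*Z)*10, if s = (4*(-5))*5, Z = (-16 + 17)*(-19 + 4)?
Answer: 15000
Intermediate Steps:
Z = -15 (Z = 1*(-15) = -15)
s = -100 (s = -20*5 = -100)
(s*Z)*10 = -100*(-15)*10 = 1500*10 = 15000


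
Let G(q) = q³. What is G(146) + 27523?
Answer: 3139659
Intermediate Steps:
G(146) + 27523 = 146³ + 27523 = 3112136 + 27523 = 3139659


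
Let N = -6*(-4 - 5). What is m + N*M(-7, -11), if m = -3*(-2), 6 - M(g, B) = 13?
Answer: -372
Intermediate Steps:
M(g, B) = -7 (M(g, B) = 6 - 1*13 = 6 - 13 = -7)
m = 6
N = 54 (N = -6*(-9) = 54)
m + N*M(-7, -11) = 6 + 54*(-7) = 6 - 378 = -372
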